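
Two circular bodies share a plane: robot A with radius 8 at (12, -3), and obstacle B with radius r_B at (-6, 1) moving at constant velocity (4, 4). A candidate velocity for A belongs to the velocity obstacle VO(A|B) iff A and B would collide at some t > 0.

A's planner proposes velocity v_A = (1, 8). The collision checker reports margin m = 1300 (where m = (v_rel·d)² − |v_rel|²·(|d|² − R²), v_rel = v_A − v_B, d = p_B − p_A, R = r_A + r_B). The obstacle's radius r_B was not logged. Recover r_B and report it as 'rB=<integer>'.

m = 1300
d = (-18, 4);  v_rel = (-3, 4),  |v_rel|² = 25
v_rel×d = (-3)·(4) − (4)·(-18) = 60
since m = R²·25 − 60²:  R² = (3600 + 1300) / 25 = 196
R = √196 = 14  ⇒  r_B = 14 − 8 = 6

rB=6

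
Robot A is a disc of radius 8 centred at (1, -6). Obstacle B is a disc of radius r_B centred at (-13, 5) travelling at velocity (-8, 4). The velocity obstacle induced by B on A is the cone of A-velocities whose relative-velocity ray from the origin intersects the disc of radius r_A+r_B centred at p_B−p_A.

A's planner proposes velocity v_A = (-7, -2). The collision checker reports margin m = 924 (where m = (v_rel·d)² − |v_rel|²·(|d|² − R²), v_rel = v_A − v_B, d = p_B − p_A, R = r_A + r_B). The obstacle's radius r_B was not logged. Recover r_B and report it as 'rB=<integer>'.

m = 924
d = (-14, 11);  v_rel = (1, -6),  |v_rel|² = 37
v_rel×d = (1)·(11) − (-6)·(-14) = -73
since m = R²·37 − (-73)²:  R² = (5329 + 924) / 37 = 169
R = √169 = 13  ⇒  r_B = 13 − 8 = 5

rB=5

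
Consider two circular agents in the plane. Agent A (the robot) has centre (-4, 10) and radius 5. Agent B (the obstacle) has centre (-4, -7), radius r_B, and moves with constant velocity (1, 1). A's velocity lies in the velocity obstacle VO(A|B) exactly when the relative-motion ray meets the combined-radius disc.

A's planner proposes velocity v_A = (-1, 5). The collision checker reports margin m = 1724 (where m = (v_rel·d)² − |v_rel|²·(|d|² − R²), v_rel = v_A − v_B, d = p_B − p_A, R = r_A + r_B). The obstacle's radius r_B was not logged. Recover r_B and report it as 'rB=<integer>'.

m = 1724
d = (0, -17);  v_rel = (-2, 4),  |v_rel|² = 20
v_rel×d = (-2)·(-17) − (4)·(0) = 34
since m = R²·20 − 34²:  R² = (1156 + 1724) / 20 = 144
R = √144 = 12  ⇒  r_B = 12 − 5 = 7

rB=7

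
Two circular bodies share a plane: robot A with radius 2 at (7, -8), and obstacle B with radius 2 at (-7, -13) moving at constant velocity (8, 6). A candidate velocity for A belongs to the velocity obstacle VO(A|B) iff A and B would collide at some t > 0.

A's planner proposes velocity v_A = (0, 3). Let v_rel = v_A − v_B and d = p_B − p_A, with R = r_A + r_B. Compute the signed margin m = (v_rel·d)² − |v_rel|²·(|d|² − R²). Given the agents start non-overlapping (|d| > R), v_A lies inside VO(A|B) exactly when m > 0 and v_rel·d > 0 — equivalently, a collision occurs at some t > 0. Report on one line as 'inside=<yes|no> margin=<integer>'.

d = (-14, -5),  |d|² = 221;  R = 2+2 = 4,  c = 221−4² = 205
v_rel = (-8, -3),  |v_rel|² = 73;  v_rel·d = (-8)·(-14) + (-3)·(-5) = 127
73·t² − 254·t + 205 = 0  ⇒  m = 127² − 73·205 = 1164
m = 1164 > 0,  v_rel·d = 127 > 0  ⇒  inside

inside=yes margin=1164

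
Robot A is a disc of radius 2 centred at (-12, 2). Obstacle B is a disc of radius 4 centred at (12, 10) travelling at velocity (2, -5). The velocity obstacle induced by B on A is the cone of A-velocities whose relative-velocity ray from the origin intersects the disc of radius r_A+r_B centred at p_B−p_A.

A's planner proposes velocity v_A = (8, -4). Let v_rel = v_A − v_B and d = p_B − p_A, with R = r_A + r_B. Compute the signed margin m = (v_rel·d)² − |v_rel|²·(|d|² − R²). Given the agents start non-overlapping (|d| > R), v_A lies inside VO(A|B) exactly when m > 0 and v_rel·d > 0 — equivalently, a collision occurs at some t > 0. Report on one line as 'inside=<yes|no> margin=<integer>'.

d = (24, 8),  |d|² = 640;  R = 2+4 = 6,  c = 640−6² = 604
v_rel = (6, 1),  |v_rel|² = 37;  v_rel·d = (6)·(24) + (1)·(8) = 152
37·t² − 304·t + 604 = 0  ⇒  m = 152² − 37·604 = 756
m = 756 > 0,  v_rel·d = 152 > 0  ⇒  inside

inside=yes margin=756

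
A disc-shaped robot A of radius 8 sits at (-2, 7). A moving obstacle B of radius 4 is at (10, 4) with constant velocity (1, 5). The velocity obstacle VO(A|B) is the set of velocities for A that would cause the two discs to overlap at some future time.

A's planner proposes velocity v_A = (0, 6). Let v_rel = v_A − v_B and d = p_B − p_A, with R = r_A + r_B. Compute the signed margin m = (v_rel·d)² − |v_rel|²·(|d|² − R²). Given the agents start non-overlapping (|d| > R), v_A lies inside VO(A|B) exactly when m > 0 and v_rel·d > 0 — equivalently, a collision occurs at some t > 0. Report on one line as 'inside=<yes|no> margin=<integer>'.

d = (12, -3),  |d|² = 153;  R = 8+4 = 12,  c = 153−12² = 9
v_rel = (-1, 1),  |v_rel|² = 2;  v_rel·d = (-1)·(12) + (1)·(-3) = -15
2·t² + 30·t + 9 = 0  ⇒  m = (-15)² − 2·9 = 207
m = 207 > 0,  v_rel·d = -15 < 0  ⇒  outside

inside=no margin=207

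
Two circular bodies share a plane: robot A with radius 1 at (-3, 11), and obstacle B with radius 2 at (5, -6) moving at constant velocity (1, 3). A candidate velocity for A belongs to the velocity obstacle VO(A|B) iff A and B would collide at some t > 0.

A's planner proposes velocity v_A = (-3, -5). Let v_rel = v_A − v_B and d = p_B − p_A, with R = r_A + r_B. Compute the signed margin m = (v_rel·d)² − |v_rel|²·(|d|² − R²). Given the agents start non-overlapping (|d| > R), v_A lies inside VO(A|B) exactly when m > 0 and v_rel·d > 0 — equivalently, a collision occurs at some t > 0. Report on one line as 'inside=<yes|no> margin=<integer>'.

d = (8, -17),  |d|² = 353;  R = 1+2 = 3,  c = 353−3² = 344
v_rel = (-4, -8),  |v_rel|² = 80;  v_rel·d = (-4)·(8) + (-8)·(-17) = 104
80·t² − 208·t + 344 = 0  ⇒  m = 104² − 80·344 = -16704
m = -16704 < 0,  v_rel·d = 104 > 0  ⇒  outside

inside=no margin=-16704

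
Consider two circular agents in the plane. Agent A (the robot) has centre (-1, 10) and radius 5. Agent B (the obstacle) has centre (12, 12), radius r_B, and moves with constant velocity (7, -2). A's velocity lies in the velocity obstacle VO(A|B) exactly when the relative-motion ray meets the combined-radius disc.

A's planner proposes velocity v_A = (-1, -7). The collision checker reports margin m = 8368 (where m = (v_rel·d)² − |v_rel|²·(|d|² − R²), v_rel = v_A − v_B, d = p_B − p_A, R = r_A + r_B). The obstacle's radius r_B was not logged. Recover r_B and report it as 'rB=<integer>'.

m = 8368
d = (13, 2);  v_rel = (-8, -5),  |v_rel|² = 89
v_rel×d = (-8)·(2) − (-5)·(13) = 49
since m = R²·89 − 49²:  R² = (2401 + 8368) / 89 = 121
R = √121 = 11  ⇒  r_B = 11 − 5 = 6

rB=6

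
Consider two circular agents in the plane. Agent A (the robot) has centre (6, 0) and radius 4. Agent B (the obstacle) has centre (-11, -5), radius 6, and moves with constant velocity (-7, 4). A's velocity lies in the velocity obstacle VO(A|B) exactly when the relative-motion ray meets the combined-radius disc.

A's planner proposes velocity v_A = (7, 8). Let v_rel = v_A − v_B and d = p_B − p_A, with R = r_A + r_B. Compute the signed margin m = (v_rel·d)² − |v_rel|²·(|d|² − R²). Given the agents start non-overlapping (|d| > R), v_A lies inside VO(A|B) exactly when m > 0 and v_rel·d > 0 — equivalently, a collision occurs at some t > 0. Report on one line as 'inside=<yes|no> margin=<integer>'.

d = (-17, -5),  |d|² = 314;  R = 4+6 = 10,  c = 314−10² = 214
v_rel = (14, 4),  |v_rel|² = 212;  v_rel·d = (14)·(-17) + (4)·(-5) = -258
212·t² + 516·t + 214 = 0  ⇒  m = (-258)² − 212·214 = 21196
m = 21196 > 0,  v_rel·d = -258 < 0  ⇒  outside

inside=no margin=21196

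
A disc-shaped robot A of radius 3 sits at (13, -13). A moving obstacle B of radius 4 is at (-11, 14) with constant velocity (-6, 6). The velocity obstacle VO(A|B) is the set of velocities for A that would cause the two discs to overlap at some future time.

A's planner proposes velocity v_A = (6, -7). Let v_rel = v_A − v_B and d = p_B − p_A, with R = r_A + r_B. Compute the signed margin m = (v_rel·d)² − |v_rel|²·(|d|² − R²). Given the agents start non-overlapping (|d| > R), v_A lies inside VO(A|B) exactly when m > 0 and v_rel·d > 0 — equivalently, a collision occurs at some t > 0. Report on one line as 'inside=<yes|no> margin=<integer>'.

d = (-24, 27),  |d|² = 1305;  R = 3+4 = 7,  c = 1305−7² = 1256
v_rel = (12, -13),  |v_rel|² = 313;  v_rel·d = (12)·(-24) + (-13)·(27) = -639
313·t² + 1278·t + 1256 = 0  ⇒  m = (-639)² − 313·1256 = 15193
m = 15193 > 0,  v_rel·d = -639 < 0  ⇒  outside

inside=no margin=15193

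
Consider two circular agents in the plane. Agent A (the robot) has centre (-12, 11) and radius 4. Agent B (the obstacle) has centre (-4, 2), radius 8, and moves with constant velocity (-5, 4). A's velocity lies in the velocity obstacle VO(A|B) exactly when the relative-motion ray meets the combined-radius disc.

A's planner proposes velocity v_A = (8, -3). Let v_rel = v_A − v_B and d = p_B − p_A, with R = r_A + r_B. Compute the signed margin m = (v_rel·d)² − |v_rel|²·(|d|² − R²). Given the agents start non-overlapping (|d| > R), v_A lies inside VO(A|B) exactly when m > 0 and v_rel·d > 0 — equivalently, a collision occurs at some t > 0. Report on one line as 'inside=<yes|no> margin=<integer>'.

d = (8, -9),  |d|² = 145;  R = 4+8 = 12,  c = 145−12² = 1
v_rel = (13, -7),  |v_rel|² = 218;  v_rel·d = (13)·(8) + (-7)·(-9) = 167
218·t² − 334·t + 1 = 0  ⇒  m = 167² − 218·1 = 27671
m = 27671 > 0,  v_rel·d = 167 > 0  ⇒  inside

inside=yes margin=27671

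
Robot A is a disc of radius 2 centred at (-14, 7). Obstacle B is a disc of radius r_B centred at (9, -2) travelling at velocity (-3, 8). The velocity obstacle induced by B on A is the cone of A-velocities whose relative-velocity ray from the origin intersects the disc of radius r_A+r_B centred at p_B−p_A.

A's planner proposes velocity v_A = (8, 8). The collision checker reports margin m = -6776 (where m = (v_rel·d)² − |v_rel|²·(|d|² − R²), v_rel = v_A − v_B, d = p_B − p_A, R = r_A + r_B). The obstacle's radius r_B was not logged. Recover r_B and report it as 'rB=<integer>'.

m = -6776
d = (23, -9);  v_rel = (11, 0),  |v_rel|² = 121
v_rel×d = (11)·(-9) − (0)·(23) = -99
since m = R²·121 − (-99)²:  R² = (9801 + -6776) / 121 = 25
R = √25 = 5  ⇒  r_B = 5 − 2 = 3

rB=3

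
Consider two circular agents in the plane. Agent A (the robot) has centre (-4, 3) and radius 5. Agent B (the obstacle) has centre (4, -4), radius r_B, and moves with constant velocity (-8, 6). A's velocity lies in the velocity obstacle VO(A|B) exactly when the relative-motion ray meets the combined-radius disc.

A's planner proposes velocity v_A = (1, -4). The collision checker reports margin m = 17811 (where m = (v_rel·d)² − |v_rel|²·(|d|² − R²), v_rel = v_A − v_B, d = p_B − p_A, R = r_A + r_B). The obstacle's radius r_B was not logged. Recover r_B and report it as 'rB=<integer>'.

m = 17811
d = (8, -7);  v_rel = (9, -10),  |v_rel|² = 181
v_rel×d = (9)·(-7) − (-10)·(8) = 17
since m = R²·181 − 17²:  R² = (289 + 17811) / 181 = 100
R = √100 = 10  ⇒  r_B = 10 − 5 = 5

rB=5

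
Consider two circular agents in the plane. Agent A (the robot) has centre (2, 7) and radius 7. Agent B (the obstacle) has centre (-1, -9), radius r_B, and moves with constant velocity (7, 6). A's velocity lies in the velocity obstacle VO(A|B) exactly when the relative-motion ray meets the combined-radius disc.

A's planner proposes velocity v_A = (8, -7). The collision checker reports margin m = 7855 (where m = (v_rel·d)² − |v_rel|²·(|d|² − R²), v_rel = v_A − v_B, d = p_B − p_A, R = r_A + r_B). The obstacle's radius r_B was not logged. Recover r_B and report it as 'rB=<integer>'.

m = 7855
d = (-3, -16);  v_rel = (1, -13),  |v_rel|² = 170
v_rel×d = (1)·(-16) − (-13)·(-3) = -55
since m = R²·170 − (-55)²:  R² = (3025 + 7855) / 170 = 64
R = √64 = 8  ⇒  r_B = 8 − 7 = 1

rB=1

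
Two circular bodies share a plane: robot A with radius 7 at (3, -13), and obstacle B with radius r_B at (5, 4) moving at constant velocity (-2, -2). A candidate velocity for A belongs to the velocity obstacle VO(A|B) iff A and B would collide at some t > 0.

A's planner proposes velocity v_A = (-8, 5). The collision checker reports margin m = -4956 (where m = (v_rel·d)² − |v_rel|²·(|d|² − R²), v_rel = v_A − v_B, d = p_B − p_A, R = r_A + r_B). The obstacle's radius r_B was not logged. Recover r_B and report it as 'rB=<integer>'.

m = -4956
d = (2, 17);  v_rel = (-6, 7),  |v_rel|² = 85
v_rel×d = (-6)·(17) − (7)·(2) = -116
since m = R²·85 − (-116)²:  R² = (13456 + -4956) / 85 = 100
R = √100 = 10  ⇒  r_B = 10 − 7 = 3

rB=3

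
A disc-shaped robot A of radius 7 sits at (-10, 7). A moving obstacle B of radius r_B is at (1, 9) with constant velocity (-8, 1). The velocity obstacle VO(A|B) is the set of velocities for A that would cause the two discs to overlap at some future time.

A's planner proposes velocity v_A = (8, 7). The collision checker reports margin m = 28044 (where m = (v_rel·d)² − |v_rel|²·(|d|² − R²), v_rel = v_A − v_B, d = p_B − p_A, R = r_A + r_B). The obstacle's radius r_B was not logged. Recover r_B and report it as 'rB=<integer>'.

m = 28044
d = (11, 2);  v_rel = (16, 6),  |v_rel|² = 292
v_rel×d = (16)·(2) − (6)·(11) = -34
since m = R²·292 − (-34)²:  R² = (1156 + 28044) / 292 = 100
R = √100 = 10  ⇒  r_B = 10 − 7 = 3

rB=3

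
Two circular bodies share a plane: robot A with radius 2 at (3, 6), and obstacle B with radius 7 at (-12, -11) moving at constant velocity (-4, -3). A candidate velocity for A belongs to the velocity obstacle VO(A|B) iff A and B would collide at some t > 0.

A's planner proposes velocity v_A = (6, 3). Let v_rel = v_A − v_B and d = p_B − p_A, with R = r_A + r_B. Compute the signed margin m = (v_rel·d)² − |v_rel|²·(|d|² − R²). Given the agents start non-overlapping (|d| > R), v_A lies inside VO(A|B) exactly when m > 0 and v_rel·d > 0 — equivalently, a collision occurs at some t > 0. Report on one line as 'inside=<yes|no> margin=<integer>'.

d = (-15, -17),  |d|² = 514;  R = 2+7 = 9,  c = 514−9² = 433
v_rel = (10, 6),  |v_rel|² = 136;  v_rel·d = (10)·(-15) + (6)·(-17) = -252
136·t² + 504·t + 433 = 0  ⇒  m = (-252)² − 136·433 = 4616
m = 4616 > 0,  v_rel·d = -252 < 0  ⇒  outside

inside=no margin=4616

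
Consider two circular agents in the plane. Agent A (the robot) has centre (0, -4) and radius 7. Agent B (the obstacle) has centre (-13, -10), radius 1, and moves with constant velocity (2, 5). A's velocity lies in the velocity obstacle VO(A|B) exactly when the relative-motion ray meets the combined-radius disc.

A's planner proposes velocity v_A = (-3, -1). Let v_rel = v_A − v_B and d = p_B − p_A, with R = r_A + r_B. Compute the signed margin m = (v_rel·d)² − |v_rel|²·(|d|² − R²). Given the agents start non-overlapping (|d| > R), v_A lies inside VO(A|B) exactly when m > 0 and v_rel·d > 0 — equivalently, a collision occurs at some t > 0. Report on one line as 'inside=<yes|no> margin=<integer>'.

d = (-13, -6),  |d|² = 205;  R = 7+1 = 8,  c = 205−8² = 141
v_rel = (-5, -6),  |v_rel|² = 61;  v_rel·d = (-5)·(-13) + (-6)·(-6) = 101
61·t² − 202·t + 141 = 0  ⇒  m = 101² − 61·141 = 1600
m = 1600 > 0,  v_rel·d = 101 > 0  ⇒  inside

inside=yes margin=1600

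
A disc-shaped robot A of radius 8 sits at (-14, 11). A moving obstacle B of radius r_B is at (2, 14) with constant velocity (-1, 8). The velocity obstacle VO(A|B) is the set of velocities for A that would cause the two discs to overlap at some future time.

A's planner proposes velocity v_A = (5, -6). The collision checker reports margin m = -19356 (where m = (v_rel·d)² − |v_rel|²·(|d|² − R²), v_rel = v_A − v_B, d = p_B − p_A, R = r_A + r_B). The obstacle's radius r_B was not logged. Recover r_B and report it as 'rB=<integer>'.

m = -19356
d = (16, 3);  v_rel = (6, -14),  |v_rel|² = 232
v_rel×d = (6)·(3) − (-14)·(16) = 242
since m = R²·232 − 242²:  R² = (58564 + -19356) / 232 = 169
R = √169 = 13  ⇒  r_B = 13 − 8 = 5

rB=5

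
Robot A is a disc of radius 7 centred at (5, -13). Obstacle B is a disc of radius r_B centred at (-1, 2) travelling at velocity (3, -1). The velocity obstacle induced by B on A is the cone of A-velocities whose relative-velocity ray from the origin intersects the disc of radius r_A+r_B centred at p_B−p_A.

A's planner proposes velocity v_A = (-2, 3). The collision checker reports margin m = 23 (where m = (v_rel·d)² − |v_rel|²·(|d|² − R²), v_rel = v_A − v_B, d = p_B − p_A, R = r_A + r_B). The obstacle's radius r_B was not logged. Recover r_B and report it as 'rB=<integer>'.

m = 23
d = (-6, 15);  v_rel = (-5, 4),  |v_rel|² = 41
v_rel×d = (-5)·(15) − (4)·(-6) = -51
since m = R²·41 − (-51)²:  R² = (2601 + 23) / 41 = 64
R = √64 = 8  ⇒  r_B = 8 − 7 = 1

rB=1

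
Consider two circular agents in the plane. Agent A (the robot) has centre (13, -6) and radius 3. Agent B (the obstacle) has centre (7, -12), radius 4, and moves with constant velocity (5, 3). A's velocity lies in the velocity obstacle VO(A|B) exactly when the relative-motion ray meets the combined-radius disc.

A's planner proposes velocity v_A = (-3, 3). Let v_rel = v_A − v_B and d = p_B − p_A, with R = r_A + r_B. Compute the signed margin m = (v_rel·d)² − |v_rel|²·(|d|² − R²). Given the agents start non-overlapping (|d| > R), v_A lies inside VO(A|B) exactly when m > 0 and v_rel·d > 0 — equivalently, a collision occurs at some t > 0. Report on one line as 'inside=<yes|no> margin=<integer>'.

d = (-6, -6),  |d|² = 72;  R = 3+4 = 7,  c = 72−7² = 23
v_rel = (-8, 0),  |v_rel|² = 64;  v_rel·d = (-8)·(-6) + (0)·(-6) = 48
64·t² − 96·t + 23 = 0  ⇒  m = 48² − 64·23 = 832
m = 832 > 0,  v_rel·d = 48 > 0  ⇒  inside

inside=yes margin=832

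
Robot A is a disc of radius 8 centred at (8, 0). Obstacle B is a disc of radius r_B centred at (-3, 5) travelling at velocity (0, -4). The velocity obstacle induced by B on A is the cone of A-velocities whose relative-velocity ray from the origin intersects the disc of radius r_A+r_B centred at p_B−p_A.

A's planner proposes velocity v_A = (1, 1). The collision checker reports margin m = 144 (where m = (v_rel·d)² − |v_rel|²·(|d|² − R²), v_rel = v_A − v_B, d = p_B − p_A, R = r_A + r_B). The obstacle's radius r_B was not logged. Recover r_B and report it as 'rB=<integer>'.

m = 144
d = (-11, 5);  v_rel = (1, 5),  |v_rel|² = 26
v_rel×d = (1)·(5) − (5)·(-11) = 60
since m = R²·26 − 60²:  R² = (3600 + 144) / 26 = 144
R = √144 = 12  ⇒  r_B = 12 − 8 = 4

rB=4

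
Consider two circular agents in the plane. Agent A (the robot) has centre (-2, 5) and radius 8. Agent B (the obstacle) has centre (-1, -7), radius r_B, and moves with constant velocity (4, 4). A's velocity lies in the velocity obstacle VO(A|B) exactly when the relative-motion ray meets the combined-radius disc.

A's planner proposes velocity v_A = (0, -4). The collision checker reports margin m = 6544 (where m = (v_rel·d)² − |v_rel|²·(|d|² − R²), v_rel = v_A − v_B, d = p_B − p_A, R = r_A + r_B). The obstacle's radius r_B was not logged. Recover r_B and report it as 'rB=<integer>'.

m = 6544
d = (1, -12);  v_rel = (-4, -8),  |v_rel|² = 80
v_rel×d = (-4)·(-12) − (-8)·(1) = 56
since m = R²·80 − 56²:  R² = (3136 + 6544) / 80 = 121
R = √121 = 11  ⇒  r_B = 11 − 8 = 3

rB=3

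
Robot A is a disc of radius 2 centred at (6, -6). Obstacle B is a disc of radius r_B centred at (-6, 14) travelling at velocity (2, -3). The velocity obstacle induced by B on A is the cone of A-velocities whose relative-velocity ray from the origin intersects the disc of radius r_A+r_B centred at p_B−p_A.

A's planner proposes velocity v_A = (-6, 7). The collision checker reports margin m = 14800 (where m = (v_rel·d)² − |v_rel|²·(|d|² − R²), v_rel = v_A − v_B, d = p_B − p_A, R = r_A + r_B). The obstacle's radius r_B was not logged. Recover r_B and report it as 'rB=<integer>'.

m = 14800
d = (-12, 20);  v_rel = (-8, 10),  |v_rel|² = 164
v_rel×d = (-8)·(20) − (10)·(-12) = -40
since m = R²·164 − (-40)²:  R² = (1600 + 14800) / 164 = 100
R = √100 = 10  ⇒  r_B = 10 − 2 = 8

rB=8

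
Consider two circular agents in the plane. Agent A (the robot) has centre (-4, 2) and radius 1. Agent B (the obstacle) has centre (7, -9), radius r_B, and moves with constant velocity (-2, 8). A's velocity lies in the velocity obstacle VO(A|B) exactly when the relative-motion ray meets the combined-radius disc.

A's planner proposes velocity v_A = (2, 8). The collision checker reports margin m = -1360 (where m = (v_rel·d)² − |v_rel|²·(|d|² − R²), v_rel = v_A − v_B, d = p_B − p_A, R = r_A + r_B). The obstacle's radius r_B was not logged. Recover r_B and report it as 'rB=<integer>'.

m = -1360
d = (11, -11);  v_rel = (4, 0),  |v_rel|² = 16
v_rel×d = (4)·(-11) − (0)·(11) = -44
since m = R²·16 − (-44)²:  R² = (1936 + -1360) / 16 = 36
R = √36 = 6  ⇒  r_B = 6 − 1 = 5

rB=5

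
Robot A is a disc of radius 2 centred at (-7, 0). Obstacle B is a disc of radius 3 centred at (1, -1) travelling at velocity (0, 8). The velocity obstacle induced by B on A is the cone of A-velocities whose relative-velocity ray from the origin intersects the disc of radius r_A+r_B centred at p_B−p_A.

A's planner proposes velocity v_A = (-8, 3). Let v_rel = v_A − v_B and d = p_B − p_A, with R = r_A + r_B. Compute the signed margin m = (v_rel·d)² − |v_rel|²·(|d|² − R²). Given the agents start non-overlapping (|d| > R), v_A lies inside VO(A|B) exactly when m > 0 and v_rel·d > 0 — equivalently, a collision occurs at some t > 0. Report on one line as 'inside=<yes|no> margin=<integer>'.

d = (8, -1),  |d|² = 65;  R = 2+3 = 5,  c = 65−5² = 40
v_rel = (-8, -5),  |v_rel|² = 89;  v_rel·d = (-8)·(8) + (-5)·(-1) = -59
89·t² + 118·t + 40 = 0  ⇒  m = (-59)² − 89·40 = -79
m = -79 < 0,  v_rel·d = -59 < 0  ⇒  outside

inside=no margin=-79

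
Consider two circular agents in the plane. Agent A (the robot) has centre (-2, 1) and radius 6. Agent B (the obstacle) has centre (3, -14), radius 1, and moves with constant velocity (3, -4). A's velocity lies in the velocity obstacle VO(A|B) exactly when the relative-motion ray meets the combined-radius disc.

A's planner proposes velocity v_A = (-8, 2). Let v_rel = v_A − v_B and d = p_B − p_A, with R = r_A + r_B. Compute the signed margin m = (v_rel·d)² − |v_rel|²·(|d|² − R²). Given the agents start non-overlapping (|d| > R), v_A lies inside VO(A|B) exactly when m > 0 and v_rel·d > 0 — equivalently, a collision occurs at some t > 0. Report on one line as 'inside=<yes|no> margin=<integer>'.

d = (5, -15),  |d|² = 250;  R = 6+1 = 7,  c = 250−7² = 201
v_rel = (-11, 6),  |v_rel|² = 157;  v_rel·d = (-11)·(5) + (6)·(-15) = -145
157·t² + 290·t + 201 = 0  ⇒  m = (-145)² − 157·201 = -10532
m = -10532 < 0,  v_rel·d = -145 < 0  ⇒  outside

inside=no margin=-10532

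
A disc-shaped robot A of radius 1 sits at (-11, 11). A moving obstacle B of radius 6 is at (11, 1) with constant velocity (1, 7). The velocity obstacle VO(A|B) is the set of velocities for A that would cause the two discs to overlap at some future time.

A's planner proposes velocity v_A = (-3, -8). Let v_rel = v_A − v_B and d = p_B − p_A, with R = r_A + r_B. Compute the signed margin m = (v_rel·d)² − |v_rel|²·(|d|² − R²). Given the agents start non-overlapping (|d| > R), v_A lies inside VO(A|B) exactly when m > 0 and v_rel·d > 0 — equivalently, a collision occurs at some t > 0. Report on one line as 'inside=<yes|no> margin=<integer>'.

d = (22, -10),  |d|² = 584;  R = 1+6 = 7,  c = 584−7² = 535
v_rel = (-4, -15),  |v_rel|² = 241;  v_rel·d = (-4)·(22) + (-15)·(-10) = 62
241·t² − 124·t + 535 = 0  ⇒  m = 62² − 241·535 = -125091
m = -125091 < 0,  v_rel·d = 62 > 0  ⇒  outside

inside=no margin=-125091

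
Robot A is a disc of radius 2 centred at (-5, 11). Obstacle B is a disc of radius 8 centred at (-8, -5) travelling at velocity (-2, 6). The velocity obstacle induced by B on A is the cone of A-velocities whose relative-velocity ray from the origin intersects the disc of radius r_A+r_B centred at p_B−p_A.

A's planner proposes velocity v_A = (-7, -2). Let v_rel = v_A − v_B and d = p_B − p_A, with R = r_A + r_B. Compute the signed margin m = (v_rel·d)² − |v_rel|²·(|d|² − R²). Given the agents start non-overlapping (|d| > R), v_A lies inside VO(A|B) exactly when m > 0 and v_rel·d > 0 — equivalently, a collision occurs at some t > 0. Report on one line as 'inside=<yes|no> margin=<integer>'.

d = (-3, -16),  |d|² = 265;  R = 2+8 = 10,  c = 265−10² = 165
v_rel = (-5, -8),  |v_rel|² = 89;  v_rel·d = (-5)·(-3) + (-8)·(-16) = 143
89·t² − 286·t + 165 = 0  ⇒  m = 143² − 89·165 = 5764
m = 5764 > 0,  v_rel·d = 143 > 0  ⇒  inside

inside=yes margin=5764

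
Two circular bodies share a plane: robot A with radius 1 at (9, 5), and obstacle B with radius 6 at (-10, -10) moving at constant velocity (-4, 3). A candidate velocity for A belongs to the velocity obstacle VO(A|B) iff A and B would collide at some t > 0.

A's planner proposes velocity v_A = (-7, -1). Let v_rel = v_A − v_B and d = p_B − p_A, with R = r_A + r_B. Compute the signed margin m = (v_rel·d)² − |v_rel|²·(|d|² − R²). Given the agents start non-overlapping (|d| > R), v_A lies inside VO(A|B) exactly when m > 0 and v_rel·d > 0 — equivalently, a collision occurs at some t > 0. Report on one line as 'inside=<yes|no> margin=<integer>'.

d = (-19, -15),  |d|² = 586;  R = 1+6 = 7,  c = 586−7² = 537
v_rel = (-3, -4),  |v_rel|² = 25;  v_rel·d = (-3)·(-19) + (-4)·(-15) = 117
25·t² − 234·t + 537 = 0  ⇒  m = 117² − 25·537 = 264
m = 264 > 0,  v_rel·d = 117 > 0  ⇒  inside

inside=yes margin=264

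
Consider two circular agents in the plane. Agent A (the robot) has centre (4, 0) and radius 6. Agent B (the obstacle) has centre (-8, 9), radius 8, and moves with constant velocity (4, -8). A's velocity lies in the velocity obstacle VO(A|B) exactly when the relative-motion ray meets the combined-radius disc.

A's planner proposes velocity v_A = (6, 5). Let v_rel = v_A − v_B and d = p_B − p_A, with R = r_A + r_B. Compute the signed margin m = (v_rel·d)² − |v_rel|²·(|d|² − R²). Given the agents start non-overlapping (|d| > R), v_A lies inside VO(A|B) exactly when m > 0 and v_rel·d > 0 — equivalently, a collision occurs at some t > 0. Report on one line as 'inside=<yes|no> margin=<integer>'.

d = (-12, 9),  |d|² = 225;  R = 6+8 = 14,  c = 225−14² = 29
v_rel = (2, 13),  |v_rel|² = 173;  v_rel·d = (2)·(-12) + (13)·(9) = 93
173·t² − 186·t + 29 = 0  ⇒  m = 93² − 173·29 = 3632
m = 3632 > 0,  v_rel·d = 93 > 0  ⇒  inside

inside=yes margin=3632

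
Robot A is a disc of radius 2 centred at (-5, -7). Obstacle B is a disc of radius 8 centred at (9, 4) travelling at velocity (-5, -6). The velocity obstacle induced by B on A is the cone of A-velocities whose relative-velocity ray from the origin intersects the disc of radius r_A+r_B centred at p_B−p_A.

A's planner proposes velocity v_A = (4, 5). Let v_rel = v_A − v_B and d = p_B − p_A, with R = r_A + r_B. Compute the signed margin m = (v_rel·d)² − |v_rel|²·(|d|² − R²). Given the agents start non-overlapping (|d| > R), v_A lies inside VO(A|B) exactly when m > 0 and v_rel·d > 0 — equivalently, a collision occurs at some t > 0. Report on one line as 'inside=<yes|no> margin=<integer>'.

d = (14, 11),  |d|² = 317;  R = 2+8 = 10,  c = 317−10² = 217
v_rel = (9, 11),  |v_rel|² = 202;  v_rel·d = (9)·(14) + (11)·(11) = 247
202·t² − 494·t + 217 = 0  ⇒  m = 247² − 202·217 = 17175
m = 17175 > 0,  v_rel·d = 247 > 0  ⇒  inside

inside=yes margin=17175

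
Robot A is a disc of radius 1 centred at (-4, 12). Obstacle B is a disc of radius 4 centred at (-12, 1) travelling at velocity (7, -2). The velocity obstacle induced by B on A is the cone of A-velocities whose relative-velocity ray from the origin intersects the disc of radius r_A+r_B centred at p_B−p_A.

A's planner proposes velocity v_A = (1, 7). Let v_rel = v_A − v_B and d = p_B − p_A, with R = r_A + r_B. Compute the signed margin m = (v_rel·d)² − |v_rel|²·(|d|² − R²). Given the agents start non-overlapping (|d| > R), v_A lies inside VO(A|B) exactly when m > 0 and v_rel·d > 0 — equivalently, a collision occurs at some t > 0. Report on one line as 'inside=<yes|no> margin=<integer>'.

d = (-8, -11),  |d|² = 185;  R = 1+4 = 5,  c = 185−5² = 160
v_rel = (-6, 9),  |v_rel|² = 117;  v_rel·d = (-6)·(-8) + (9)·(-11) = -51
117·t² + 102·t + 160 = 0  ⇒  m = (-51)² − 117·160 = -16119
m = -16119 < 0,  v_rel·d = -51 < 0  ⇒  outside

inside=no margin=-16119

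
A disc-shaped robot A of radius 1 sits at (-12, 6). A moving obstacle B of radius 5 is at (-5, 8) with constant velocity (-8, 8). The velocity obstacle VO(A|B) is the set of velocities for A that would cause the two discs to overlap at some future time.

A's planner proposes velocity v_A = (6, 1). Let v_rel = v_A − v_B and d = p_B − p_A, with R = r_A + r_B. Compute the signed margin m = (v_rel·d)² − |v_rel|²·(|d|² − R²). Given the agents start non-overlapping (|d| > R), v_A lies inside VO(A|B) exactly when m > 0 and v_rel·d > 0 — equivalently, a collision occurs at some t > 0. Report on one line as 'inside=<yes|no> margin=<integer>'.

d = (7, 2),  |d|² = 53;  R = 1+5 = 6,  c = 53−6² = 17
v_rel = (14, -7),  |v_rel|² = 245;  v_rel·d = (14)·(7) + (-7)·(2) = 84
245·t² − 168·t + 17 = 0  ⇒  m = 84² − 245·17 = 2891
m = 2891 > 0,  v_rel·d = 84 > 0  ⇒  inside

inside=yes margin=2891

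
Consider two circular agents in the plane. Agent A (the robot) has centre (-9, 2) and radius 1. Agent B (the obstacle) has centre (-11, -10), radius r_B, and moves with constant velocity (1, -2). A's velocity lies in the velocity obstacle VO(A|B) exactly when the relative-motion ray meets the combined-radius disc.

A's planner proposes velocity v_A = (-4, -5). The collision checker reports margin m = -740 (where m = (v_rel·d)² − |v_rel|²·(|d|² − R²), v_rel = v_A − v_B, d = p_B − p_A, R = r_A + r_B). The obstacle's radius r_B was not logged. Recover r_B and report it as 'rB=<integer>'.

m = -740
d = (-2, -12);  v_rel = (-5, -3),  |v_rel|² = 34
v_rel×d = (-5)·(-12) − (-3)·(-2) = 54
since m = R²·34 − 54²:  R² = (2916 + -740) / 34 = 64
R = √64 = 8  ⇒  r_B = 8 − 1 = 7

rB=7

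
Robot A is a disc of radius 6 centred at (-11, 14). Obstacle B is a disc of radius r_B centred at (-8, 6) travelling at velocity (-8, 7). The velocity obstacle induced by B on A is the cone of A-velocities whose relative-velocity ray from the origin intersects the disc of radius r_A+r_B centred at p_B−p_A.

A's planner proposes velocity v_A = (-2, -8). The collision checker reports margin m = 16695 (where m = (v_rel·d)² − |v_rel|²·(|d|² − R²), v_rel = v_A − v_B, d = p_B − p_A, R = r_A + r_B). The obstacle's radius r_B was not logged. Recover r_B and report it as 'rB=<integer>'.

m = 16695
d = (3, -8);  v_rel = (6, -15),  |v_rel|² = 261
v_rel×d = (6)·(-8) − (-15)·(3) = -3
since m = R²·261 − (-3)²:  R² = (9 + 16695) / 261 = 64
R = √64 = 8  ⇒  r_B = 8 − 6 = 2

rB=2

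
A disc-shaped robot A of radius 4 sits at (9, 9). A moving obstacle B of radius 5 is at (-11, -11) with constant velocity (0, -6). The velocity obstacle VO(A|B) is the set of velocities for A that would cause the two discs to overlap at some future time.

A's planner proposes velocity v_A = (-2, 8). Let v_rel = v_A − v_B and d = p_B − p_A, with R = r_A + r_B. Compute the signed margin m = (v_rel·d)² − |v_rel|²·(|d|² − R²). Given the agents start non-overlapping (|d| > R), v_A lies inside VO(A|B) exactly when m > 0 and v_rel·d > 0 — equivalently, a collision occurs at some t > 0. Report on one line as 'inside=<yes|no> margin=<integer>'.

d = (-20, -20),  |d|² = 800;  R = 4+5 = 9,  c = 800−9² = 719
v_rel = (-2, 14),  |v_rel|² = 200;  v_rel·d = (-2)·(-20) + (14)·(-20) = -240
200·t² + 480·t + 719 = 0  ⇒  m = (-240)² − 200·719 = -86200
m = -86200 < 0,  v_rel·d = -240 < 0  ⇒  outside

inside=no margin=-86200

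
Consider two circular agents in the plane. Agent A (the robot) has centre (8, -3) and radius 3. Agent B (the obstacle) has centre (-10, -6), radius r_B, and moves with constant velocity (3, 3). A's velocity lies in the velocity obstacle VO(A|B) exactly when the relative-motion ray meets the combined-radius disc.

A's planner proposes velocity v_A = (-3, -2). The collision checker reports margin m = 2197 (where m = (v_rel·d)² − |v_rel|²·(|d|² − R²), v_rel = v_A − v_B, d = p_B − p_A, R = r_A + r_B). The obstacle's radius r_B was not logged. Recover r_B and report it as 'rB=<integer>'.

m = 2197
d = (-18, -3);  v_rel = (-6, -5),  |v_rel|² = 61
v_rel×d = (-6)·(-3) − (-5)·(-18) = -72
since m = R²·61 − (-72)²:  R² = (5184 + 2197) / 61 = 121
R = √121 = 11  ⇒  r_B = 11 − 3 = 8

rB=8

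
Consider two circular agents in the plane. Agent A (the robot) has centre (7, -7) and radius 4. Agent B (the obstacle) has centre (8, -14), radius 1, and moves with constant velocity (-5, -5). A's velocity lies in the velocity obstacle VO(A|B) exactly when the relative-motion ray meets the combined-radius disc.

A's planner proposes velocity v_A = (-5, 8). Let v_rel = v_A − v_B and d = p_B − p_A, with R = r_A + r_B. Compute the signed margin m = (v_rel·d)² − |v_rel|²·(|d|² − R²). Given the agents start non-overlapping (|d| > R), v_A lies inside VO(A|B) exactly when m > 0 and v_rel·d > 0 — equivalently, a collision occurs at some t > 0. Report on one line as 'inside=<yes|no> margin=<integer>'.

d = (1, -7),  |d|² = 50;  R = 4+1 = 5,  c = 50−5² = 25
v_rel = (0, 13),  |v_rel|² = 169;  v_rel·d = (0)·(1) + (13)·(-7) = -91
169·t² + 182·t + 25 = 0  ⇒  m = (-91)² − 169·25 = 4056
m = 4056 > 0,  v_rel·d = -91 < 0  ⇒  outside

inside=no margin=4056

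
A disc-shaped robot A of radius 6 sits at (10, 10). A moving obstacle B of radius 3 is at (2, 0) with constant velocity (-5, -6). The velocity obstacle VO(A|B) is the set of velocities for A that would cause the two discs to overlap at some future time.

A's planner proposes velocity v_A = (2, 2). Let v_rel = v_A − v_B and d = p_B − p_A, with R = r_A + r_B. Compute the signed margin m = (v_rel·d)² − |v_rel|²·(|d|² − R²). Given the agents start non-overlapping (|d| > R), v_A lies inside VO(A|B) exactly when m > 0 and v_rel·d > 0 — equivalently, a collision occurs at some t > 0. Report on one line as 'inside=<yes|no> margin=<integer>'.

d = (-8, -10),  |d|² = 164;  R = 6+3 = 9,  c = 164−9² = 83
v_rel = (7, 8),  |v_rel|² = 113;  v_rel·d = (7)·(-8) + (8)·(-10) = -136
113·t² + 272·t + 83 = 0  ⇒  m = (-136)² − 113·83 = 9117
m = 9117 > 0,  v_rel·d = -136 < 0  ⇒  outside

inside=no margin=9117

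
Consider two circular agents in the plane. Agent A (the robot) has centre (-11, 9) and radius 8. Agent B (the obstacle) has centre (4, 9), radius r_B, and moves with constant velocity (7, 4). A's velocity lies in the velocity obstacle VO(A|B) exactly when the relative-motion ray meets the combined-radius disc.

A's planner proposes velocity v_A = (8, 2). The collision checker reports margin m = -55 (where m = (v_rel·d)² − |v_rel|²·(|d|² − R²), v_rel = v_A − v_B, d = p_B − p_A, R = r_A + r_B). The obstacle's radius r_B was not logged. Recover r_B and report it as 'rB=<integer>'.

m = -55
d = (15, 0);  v_rel = (1, -2),  |v_rel|² = 5
v_rel×d = (1)·(0) − (-2)·(15) = 30
since m = R²·5 − 30²:  R² = (900 + -55) / 5 = 169
R = √169 = 13  ⇒  r_B = 13 − 8 = 5

rB=5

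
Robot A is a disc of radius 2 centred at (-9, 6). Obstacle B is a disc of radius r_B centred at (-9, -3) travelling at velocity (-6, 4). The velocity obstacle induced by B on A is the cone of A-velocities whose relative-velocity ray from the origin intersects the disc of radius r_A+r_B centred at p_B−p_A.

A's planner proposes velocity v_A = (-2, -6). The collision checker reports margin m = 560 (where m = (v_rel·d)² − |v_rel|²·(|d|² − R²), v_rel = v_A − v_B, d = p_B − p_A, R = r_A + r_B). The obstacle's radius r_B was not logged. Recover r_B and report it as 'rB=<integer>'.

m = 560
d = (0, -9);  v_rel = (4, -10),  |v_rel|² = 116
v_rel×d = (4)·(-9) − (-10)·(0) = -36
since m = R²·116 − (-36)²:  R² = (1296 + 560) / 116 = 16
R = √16 = 4  ⇒  r_B = 4 − 2 = 2

rB=2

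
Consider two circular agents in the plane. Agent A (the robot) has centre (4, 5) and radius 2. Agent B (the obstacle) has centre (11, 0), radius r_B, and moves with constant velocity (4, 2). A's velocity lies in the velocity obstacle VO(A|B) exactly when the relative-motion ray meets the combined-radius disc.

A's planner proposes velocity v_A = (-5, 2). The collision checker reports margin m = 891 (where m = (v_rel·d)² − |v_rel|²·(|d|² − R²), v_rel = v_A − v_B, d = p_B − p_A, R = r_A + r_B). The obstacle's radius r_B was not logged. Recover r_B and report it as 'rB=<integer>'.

m = 891
d = (7, -5);  v_rel = (-9, 0),  |v_rel|² = 81
v_rel×d = (-9)·(-5) − (0)·(7) = 45
since m = R²·81 − 45²:  R² = (2025 + 891) / 81 = 36
R = √36 = 6  ⇒  r_B = 6 − 2 = 4

rB=4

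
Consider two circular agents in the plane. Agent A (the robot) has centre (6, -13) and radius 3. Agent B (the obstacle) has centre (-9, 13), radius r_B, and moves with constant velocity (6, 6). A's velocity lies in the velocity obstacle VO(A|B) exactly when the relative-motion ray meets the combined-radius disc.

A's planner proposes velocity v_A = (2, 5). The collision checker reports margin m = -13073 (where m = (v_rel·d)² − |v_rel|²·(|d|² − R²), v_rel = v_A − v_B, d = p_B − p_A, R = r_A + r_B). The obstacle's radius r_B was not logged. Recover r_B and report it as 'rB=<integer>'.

m = -13073
d = (-15, 26);  v_rel = (-4, -1),  |v_rel|² = 17
v_rel×d = (-4)·(26) − (-1)·(-15) = -119
since m = R²·17 − (-119)²:  R² = (14161 + -13073) / 17 = 64
R = √64 = 8  ⇒  r_B = 8 − 3 = 5

rB=5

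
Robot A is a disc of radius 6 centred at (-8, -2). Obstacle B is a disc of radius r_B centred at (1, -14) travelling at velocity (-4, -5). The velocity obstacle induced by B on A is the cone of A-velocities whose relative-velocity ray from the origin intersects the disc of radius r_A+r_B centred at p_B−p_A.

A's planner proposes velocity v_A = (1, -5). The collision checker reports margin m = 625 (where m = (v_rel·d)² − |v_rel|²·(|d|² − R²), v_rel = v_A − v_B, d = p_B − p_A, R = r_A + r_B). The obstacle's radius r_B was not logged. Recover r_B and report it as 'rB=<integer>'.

m = 625
d = (9, -12);  v_rel = (5, 0),  |v_rel|² = 25
v_rel×d = (5)·(-12) − (0)·(9) = -60
since m = R²·25 − (-60)²:  R² = (3600 + 625) / 25 = 169
R = √169 = 13  ⇒  r_B = 13 − 6 = 7

rB=7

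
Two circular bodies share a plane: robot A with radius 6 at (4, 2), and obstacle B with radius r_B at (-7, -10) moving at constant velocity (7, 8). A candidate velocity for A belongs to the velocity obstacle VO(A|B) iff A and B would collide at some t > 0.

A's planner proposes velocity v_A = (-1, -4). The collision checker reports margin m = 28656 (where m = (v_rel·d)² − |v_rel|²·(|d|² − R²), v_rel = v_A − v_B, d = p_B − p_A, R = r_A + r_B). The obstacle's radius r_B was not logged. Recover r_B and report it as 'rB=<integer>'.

m = 28656
d = (-11, -12);  v_rel = (-8, -12),  |v_rel|² = 208
v_rel×d = (-8)·(-12) − (-12)·(-11) = -36
since m = R²·208 − (-36)²:  R² = (1296 + 28656) / 208 = 144
R = √144 = 12  ⇒  r_B = 12 − 6 = 6

rB=6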